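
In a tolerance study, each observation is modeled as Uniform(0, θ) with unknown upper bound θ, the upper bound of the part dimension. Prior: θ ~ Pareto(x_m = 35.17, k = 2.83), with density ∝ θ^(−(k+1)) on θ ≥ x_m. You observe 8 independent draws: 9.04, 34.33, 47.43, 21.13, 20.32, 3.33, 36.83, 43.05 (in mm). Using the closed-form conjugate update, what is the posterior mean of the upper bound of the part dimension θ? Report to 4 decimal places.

A Pareto(scale x_m, shape k) prior on the upper bound θ of Uniform(0, θ) is conjugate: posterior is Pareto(max(x_m, max xᵢ), k + n).
Sample maximum = 47.43; prior scale x_m = 35.17 → posterior scale = max = 47.43.
Posterior shape = 2.83 + 8 = 10.83.
E[θ|data] = k·x_m/(k−1) = 10.83·47.43/9.83 = 52.2550.

52.2550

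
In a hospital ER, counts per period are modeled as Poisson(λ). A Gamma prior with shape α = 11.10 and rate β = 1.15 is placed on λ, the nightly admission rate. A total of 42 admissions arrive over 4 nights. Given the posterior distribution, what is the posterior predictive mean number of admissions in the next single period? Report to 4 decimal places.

With a Gamma(shape α, rate β) prior, the Poisson likelihood is conjugate: the posterior is Gamma(α + ΣXᵢ, β + n).
Posterior: Gamma(α+S, β+n) = Gamma(11.10+42, 1.15+4) = Gamma(53.10, 5.15).
The predictive distribution for one future period is NegBinom with mean α/β = 10.3107.

10.3107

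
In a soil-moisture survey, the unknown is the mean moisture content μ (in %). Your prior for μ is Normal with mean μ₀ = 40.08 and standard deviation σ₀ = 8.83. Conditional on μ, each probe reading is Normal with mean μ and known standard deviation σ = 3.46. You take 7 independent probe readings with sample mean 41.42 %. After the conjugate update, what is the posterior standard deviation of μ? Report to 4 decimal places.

For Normal data with known variance σ², a Normal(μ₀, σ₀²) prior on μ is conjugate. Posterior precision = 1/σ₀² + n/σ²; posterior mean is the precision-weighted average of μ₀ and x̄.
σ₀² = 8.83² = 77.9689, σ² = 3.46² = 11.9716; σ² + n·σ₀² = 11.9716 + 7·77.9689 = 557.7539.
Posterior precision = 1/σ₀² + n/σ² = 1/77.9689 + 7/11.9716 = (σ² + n·σ₀²)/(σ₀²σ²) = 557.7539/(77.9689·11.9716); posterior variance σₙ² = σ₀²σ²/(σ² + n·σ₀²) = 77.9689·11.9716/557.7539 = 1.673520.
Posterior SD = √σₙ² = √(77.9689·11.9716/557.7539) = 1.2936.

1.2936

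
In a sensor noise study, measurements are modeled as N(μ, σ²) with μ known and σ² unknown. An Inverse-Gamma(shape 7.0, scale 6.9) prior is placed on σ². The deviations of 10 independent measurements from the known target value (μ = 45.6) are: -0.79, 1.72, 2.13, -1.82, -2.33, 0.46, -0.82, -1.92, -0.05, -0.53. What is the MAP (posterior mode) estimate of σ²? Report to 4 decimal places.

1.3659

With known mean μ and an Inverse-Gamma(α, β) prior on σ², the Normal likelihood is conjugate: posterior is Inv-Gamma(α + n/2, β + Σ(xᵢ−μ)²/2).
Σ(xᵢ−μ)² = (-0.79)² + (1.72)² + (2.13)² + (-1.82)² + (-2.33)² + (0.46)² + (-0.82)² + (-1.92)² + (-0.05)² + (-0.53)² = 21.7145.
Posterior: Inv-Gamma(7.0 + 10/2, 6.9 + 21.7145/2) = Inv-Gamma(12.00, 17.75725).
Mode = β/(α+1) = 17.75725/13.00 = 1.3659.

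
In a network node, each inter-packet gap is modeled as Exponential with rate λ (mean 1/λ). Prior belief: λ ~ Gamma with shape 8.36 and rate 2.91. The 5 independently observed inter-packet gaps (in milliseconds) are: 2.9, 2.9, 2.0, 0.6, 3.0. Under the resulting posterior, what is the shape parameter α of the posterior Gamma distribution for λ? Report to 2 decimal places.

With a Gamma(shape α, rate β) prior on the exponential rate λ, the posterior after n observations with total T = Σxᵢ is Gamma(α+n, β+T).
Sum of observations T = 11.4 milliseconds; n = 5.
Posterior: Gamma(8.36+5, 2.91+11.4) = Gamma(13.36, 14.31).
Posterior α = 13.36.

13.36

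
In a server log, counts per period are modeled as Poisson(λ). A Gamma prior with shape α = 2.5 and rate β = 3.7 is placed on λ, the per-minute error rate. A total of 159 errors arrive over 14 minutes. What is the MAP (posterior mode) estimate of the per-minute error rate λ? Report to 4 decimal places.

9.0678

With a Gamma(shape α, rate β) prior, the Poisson likelihood is conjugate: the posterior is Gamma(α + ΣXᵢ, β + n).
Posterior: Gamma(α+S, β+n) = Gamma(2.5+159, 3.7+14) = Gamma(161.5, 17.7).
Mode of Gamma(α,β) for α≥1 is (α−1)/β = 160.5/17.7 = 9.0678.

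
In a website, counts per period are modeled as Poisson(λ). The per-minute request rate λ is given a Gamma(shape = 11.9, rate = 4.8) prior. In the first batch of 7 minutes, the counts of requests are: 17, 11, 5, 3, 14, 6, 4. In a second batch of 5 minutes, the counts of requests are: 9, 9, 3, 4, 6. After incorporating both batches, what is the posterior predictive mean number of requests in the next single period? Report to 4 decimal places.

6.1250

With a Gamma(shape α, rate β) prior, the Poisson likelihood is conjugate: the posterior is Gamma(α + ΣXᵢ, β + n).
Batch 1: sum of counts S = 60 over n = 7 minutes.
After batch 1: Gamma(α+S, β+n) = Gamma(11.9+60, 4.8+7) = Gamma(71.9, 11.8).
Batch 2: sum of counts S = 31 over n = 5 minutes.
After batch 2: Gamma(α+S, β+n) = Gamma(71.9+31, 11.8+5) = Gamma(102.9, 16.8).
The predictive distribution for one future period is NegBinom with mean α/β = 6.1250.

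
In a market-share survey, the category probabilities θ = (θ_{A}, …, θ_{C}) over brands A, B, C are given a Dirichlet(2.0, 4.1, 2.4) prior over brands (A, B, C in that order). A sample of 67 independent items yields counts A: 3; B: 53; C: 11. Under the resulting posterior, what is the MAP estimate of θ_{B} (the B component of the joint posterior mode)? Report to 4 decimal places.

0.7738

The Dirichlet prior is conjugate to the Multinomial likelihood: each posterior αⱼ = prior αⱼ + observed count nⱼ.
Posterior concentration: (5.0, 57.1, 13.4), total = 75.5.
Joint mode component: (α_{B}−1)/(Σα−K) = 56.1/72.5 = 0.7738.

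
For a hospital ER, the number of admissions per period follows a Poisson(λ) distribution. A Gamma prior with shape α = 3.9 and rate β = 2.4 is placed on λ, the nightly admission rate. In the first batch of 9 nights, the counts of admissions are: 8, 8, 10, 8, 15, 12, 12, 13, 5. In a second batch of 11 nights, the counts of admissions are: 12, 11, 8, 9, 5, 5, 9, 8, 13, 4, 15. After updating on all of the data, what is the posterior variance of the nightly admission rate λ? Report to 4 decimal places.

With a Gamma(shape α, rate β) prior, the Poisson likelihood is conjugate: the posterior is Gamma(α + ΣXᵢ, β + n).
Batch 1: sum of counts S = 91 over n = 9 nights.
After batch 1: Gamma(α+S, β+n) = Gamma(3.9+91, 2.4+9) = Gamma(94.9, 11.4).
Batch 2: sum of counts S = 99 over n = 11 nights.
After batch 2: Gamma(α+S, β+n) = Gamma(94.9+99, 11.4+11) = Gamma(193.9, 22.4).
Var = α/β² = 193.9/22.4² = 0.3864.

0.3864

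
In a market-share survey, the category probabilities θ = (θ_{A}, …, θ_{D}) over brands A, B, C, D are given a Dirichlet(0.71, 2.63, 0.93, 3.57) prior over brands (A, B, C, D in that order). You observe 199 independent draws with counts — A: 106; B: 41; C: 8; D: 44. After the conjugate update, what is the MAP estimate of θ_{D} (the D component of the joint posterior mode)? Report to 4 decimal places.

0.2296

The Dirichlet prior is conjugate to the Multinomial likelihood: each posterior αⱼ = prior αⱼ + observed count nⱼ.
Posterior concentration: (106.71, 43.63, 8.93, 47.57), total = 206.84.
Joint mode component: (α_{D}−1)/(Σα−K) = 46.57/202.84 = 0.2296.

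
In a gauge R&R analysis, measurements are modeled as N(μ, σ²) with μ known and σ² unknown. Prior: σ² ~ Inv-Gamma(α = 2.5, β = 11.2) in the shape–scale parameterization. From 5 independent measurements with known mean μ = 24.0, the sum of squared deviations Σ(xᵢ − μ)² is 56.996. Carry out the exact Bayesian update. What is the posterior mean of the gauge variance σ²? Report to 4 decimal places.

9.9245

With known mean μ and an Inverse-Gamma(α, β) prior on σ², the Normal likelihood is conjugate: posterior is Inv-Gamma(α + n/2, β + Σ(xᵢ−μ)²/2).
Posterior: Inv-Gamma(2.5 + 5/2, 11.2 + 56.996/2) = Inv-Gamma(5.00, 39.6980).
E[σ²|data] = β/(α−1) = 39.6980/4.00 = 9.9245.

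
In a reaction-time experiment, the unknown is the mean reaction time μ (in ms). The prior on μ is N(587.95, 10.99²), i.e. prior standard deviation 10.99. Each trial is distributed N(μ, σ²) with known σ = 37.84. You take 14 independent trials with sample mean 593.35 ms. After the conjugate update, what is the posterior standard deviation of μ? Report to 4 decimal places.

For Normal data with known variance σ², a Normal(μ₀, σ₀²) prior on μ is conjugate. Posterior precision = 1/σ₀² + n/σ²; posterior mean is the precision-weighted average of μ₀ and x̄.
σ₀² = 10.99² = 120.7801, σ² = 37.84² = 1431.8656; σ² + n·σ₀² = 1431.8656 + 14·120.7801 = 3122.787.
Posterior precision = 1/σ₀² + n/σ² = 1/120.7801 + 14/1431.8656 = (σ² + n·σ₀²)/(σ₀²σ²) = 3122.787/(120.7801·1431.8656); posterior variance σₙ² = σ₀²σ²/(σ² + n·σ₀²) = 120.7801·1431.8656/3122.787 = 55.380297.
Posterior SD = √σₙ² = √(120.7801·1431.8656/3122.787) = 7.4418.

7.4418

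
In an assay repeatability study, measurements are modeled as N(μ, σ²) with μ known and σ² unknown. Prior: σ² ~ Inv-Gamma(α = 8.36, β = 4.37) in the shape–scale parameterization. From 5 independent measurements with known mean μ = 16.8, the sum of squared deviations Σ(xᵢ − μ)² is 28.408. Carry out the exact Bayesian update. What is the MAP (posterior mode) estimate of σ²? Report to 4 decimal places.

With known mean μ and an Inverse-Gamma(α, β) prior on σ², the Normal likelihood is conjugate: posterior is Inv-Gamma(α + n/2, β + Σ(xᵢ−μ)²/2).
Posterior: Inv-Gamma(8.36 + 5/2, 4.37 + 28.408/2) = Inv-Gamma(10.86, 18.5740).
Mode = β/(α+1) = 18.5740/11.86 = 1.5661.

1.5661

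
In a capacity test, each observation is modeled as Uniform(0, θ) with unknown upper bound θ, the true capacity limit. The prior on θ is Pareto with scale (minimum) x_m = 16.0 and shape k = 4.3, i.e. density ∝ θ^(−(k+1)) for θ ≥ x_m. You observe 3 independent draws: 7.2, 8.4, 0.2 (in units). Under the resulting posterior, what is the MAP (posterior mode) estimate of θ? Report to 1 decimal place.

16.0

A Pareto(scale x_m, shape k) prior on the upper bound θ of Uniform(0, θ) is conjugate: posterior is Pareto(max(x_m, max xᵢ), k + n).
Sample maximum = 8.4; prior scale x_m = 16.0 → posterior scale = max = 16.0.
Posterior shape = 4.3 + 3 = 7.3.
The Pareto density is decreasing on [x_m, ∞), so the mode is x_m = 16.0.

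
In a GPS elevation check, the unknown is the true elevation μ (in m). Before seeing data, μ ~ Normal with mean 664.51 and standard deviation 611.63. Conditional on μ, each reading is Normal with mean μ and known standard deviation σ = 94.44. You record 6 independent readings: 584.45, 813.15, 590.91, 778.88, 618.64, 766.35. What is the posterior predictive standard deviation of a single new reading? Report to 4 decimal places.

101.9780

For Normal data with known variance σ², a Normal(μ₀, σ₀²) prior on μ is conjugate. Posterior precision = 1/σ₀² + n/σ²; posterior mean is the precision-weighted average of μ₀ and x̄.
σ₀² = 611.63² = 374091.2569, σ² = 94.44² = 8918.9136; σ² + n·σ₀² = 8918.9136 + 6·374091.2569 = 2253466.455.
Posterior precision = 1/σ₀² + n/σ² = 1/374091.2569 + 6/8918.9136 = (σ² + n·σ₀²)/(σ₀²σ²) = 2253466.455/(374091.2569·8918.9136); posterior variance σₙ² = σ₀²σ²/(σ² + n·σ₀²) = 374091.2569·8918.9136/2253466.455 = 1480.602292.
Predictive variance for one new observation = σₙ² + σ² = 374091.2569·8918.9136/2253466.455 + 8918.9136 = σ²·(σ₀² + 2253466.455)/2253466.455 = 8918.9136·2627557.7119/2253466.455 = 10399.515892; SD = √(8918.9136·2627557.7119/2253466.455) = 101.9780.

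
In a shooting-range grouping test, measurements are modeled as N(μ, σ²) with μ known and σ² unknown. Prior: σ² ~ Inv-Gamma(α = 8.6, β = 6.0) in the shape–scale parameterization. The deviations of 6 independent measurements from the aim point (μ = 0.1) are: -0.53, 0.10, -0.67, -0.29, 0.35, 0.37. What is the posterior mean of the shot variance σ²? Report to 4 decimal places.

With known mean μ and an Inverse-Gamma(α, β) prior on σ², the Normal likelihood is conjugate: posterior is Inv-Gamma(α + n/2, β + Σ(xᵢ−μ)²/2).
Σ(xᵢ−μ)² = (-0.53)² + (0.10)² + (-0.67)² + (-0.29)² + (0.35)² + (0.37)² = 1.0833.
Posterior: Inv-Gamma(8.6 + 6/2, 6.0 + 1.0833/2) = Inv-Gamma(11.60, 6.54165).
E[σ²|data] = β/(α−1) = 6.54165/10.60 = 0.6171.

0.6171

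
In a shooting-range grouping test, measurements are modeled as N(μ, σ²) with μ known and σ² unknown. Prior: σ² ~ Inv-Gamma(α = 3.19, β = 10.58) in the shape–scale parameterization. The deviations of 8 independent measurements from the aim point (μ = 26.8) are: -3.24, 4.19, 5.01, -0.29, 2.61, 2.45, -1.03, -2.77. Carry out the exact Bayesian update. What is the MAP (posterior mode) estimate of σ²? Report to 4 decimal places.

With known mean μ and an Inverse-Gamma(α, β) prior on σ², the Normal likelihood is conjugate: posterior is Inv-Gamma(α + n/2, β + Σ(xᵢ−μ)²/2).
Σ(xᵢ−μ)² = (-3.24)² + (4.19)² + (5.01)² + (-0.29)² + (2.61)² + (2.45)² + (-1.03)² + (-2.77)² = 74.7863.
Posterior: Inv-Gamma(3.19 + 8/2, 10.58 + 74.7863/2) = Inv-Gamma(7.19, 47.97315).
Mode = β/(α+1) = 47.97315/8.19 = 5.8575.

5.8575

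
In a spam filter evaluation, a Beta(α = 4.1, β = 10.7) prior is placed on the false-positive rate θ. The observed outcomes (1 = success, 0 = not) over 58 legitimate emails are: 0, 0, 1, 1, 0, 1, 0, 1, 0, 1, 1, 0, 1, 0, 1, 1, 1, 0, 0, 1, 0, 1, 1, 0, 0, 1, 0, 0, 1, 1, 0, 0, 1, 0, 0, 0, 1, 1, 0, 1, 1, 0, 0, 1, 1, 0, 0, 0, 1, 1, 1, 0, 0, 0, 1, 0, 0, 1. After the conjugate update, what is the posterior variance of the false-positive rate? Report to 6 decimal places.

0.003340

The Beta prior is conjugate to a Binomial/Bernoulli likelihood; the update adds successes to α and failures to β.
Posterior: Beta(α+k, β+n−k) = Beta(4.1+28, 10.7+30) = Beta(32.1, 40.7).
Var = αβ/((α+β)²(α+β+1)) = 32.1·40.7/(72.8²·73.8) = 0.003340.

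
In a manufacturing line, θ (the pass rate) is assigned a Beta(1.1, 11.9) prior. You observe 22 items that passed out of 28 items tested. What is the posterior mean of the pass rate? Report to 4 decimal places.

The Beta prior is conjugate to a Binomial/Bernoulli likelihood; the update adds successes to α and failures to β.
Posterior: Beta(α+k, β+n−k) = Beta(1.1+22, 11.9+6) = Beta(23.1, 17.9).
Posterior mean = α/(α+β) = 23.1/41.0 = 0.5634.

0.5634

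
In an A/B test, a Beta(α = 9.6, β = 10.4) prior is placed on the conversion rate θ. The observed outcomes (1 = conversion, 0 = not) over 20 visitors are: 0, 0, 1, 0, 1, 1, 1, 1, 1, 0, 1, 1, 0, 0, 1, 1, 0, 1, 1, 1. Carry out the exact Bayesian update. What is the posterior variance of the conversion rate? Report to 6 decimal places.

0.005995

The Beta prior is conjugate to a Binomial/Bernoulli likelihood; the update adds successes to α and failures to β.
Posterior: Beta(α+k, β+n−k) = Beta(9.6+13, 10.4+7) = Beta(22.6, 17.4).
Var = αβ/((α+β)²(α+β+1)) = 22.6·17.4/(40.0²·41.0) = 0.005995.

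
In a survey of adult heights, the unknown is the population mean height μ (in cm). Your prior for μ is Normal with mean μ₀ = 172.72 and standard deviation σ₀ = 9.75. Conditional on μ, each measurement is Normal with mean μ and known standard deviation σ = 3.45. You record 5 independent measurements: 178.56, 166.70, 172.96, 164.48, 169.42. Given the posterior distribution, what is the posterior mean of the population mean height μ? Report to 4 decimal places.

For Normal data with known variance σ², a Normal(μ₀, σ₀²) prior on μ is conjugate. Posterior precision = 1/σ₀² + n/σ²; posterior mean is the precision-weighted average of μ₀ and x̄.
Σxᵢ = 178.56 + 166.70 + 172.96 + 164.48 + 169.42 = 852.12, so n·x̄ = 852.12.
σ₀² = 9.75² = 95.0625, σ² = 3.45² = 11.9025; σ² + n·σ₀² = 11.9025 + 5·95.0625 = 487.215.
Posterior mean = (μ₀/σ₀² + n·x̄/σ²)/(1/σ₀² + n/σ²) = (σ²·μ₀ + σ₀²·n·x̄)/(σ² + n·σ₀²) = (11.9025·172.72 + 95.0625·852.12)/487.215 = 83060.4573/487.215 = 170.4801.

170.4801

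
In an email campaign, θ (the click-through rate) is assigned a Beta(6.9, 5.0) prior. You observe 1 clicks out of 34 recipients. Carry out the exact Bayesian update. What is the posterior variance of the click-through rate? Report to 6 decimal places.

0.003038

The Beta prior is conjugate to a Binomial/Bernoulli likelihood; the update adds successes to α and failures to β.
Posterior: Beta(α+k, β+n−k) = Beta(6.9+1, 5.0+33) = Beta(7.9, 38.0).
Var = αβ/((α+β)²(α+β+1)) = 7.9·38.0/(45.9²·46.9) = 0.003038.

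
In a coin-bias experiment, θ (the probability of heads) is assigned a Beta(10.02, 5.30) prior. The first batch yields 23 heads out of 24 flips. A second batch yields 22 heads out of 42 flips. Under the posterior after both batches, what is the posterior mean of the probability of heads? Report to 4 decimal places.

The Beta prior is conjugate to a Binomial/Bernoulli likelihood; the update adds successes to α and failures to β.
After batch 1: Beta(10.02+23, 5.30+1) = Beta(33.02, 6.30).
After batch 2: Beta(33.02+22, 6.30+20) = Beta(55.02, 26.30).
Posterior mean = α/(α+β) = 55.02/81.32 = 0.6766.

0.6766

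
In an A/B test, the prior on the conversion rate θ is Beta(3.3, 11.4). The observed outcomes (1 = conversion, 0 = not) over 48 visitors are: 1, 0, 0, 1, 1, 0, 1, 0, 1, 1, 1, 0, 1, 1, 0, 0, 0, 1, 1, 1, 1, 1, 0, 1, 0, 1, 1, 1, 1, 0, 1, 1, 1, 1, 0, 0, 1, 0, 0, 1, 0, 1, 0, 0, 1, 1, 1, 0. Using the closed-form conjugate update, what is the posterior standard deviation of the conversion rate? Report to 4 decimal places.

0.0626

The Beta prior is conjugate to a Binomial/Bernoulli likelihood; the update adds successes to α and failures to β.
Posterior: Beta(α+k, β+n−k) = Beta(3.3+29, 11.4+19) = Beta(32.3, 30.4).
Var = αβ/((α+β)²(α+β+1)) = 32.3·30.4/(62.7²·63.7) = 0.00392104; SD = √0.00392104 = 0.0626.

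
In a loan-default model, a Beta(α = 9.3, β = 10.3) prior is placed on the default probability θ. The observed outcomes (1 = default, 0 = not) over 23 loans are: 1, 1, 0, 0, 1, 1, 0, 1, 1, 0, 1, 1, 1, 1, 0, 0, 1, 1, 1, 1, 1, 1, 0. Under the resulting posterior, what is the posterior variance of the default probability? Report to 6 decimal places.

0.005532

The Beta prior is conjugate to a Binomial/Bernoulli likelihood; the update adds successes to α and failures to β.
Posterior: Beta(α+k, β+n−k) = Beta(9.3+16, 10.3+7) = Beta(25.3, 17.3).
Var = αβ/((α+β)²(α+β+1)) = 25.3·17.3/(42.6²·43.6) = 0.005532.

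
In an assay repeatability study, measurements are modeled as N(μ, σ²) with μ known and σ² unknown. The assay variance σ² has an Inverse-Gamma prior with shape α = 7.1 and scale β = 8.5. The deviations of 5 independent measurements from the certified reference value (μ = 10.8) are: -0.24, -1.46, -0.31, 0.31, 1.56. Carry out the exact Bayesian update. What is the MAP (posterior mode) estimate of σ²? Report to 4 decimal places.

With known mean μ and an Inverse-Gamma(α, β) prior on σ², the Normal likelihood is conjugate: posterior is Inv-Gamma(α + n/2, β + Σ(xᵢ−μ)²/2).
Σ(xᵢ−μ)² = (-0.24)² + (-1.46)² + (-0.31)² + (0.31)² + (1.56)² = 4.8150.
Posterior: Inv-Gamma(7.1 + 5/2, 8.5 + 4.8150/2) = Inv-Gamma(9.60, 10.90750).
Mode = β/(α+1) = 10.90750/10.60 = 1.0290.

1.0290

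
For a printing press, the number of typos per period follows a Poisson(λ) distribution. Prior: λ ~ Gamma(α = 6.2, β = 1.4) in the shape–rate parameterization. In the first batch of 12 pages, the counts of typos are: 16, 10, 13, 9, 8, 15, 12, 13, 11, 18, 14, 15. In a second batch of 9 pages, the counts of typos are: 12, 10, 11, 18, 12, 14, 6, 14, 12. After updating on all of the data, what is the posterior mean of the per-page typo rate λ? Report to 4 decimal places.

With a Gamma(shape α, rate β) prior, the Poisson likelihood is conjugate: the posterior is Gamma(α + ΣXᵢ, β + n).
Batch 1: sum of counts S = 154 over n = 12 pages.
After batch 1: Gamma(α+S, β+n) = Gamma(6.2+154, 1.4+12) = Gamma(160.2, 13.4).
Batch 2: sum of counts S = 109 over n = 9 pages.
After batch 2: Gamma(α+S, β+n) = Gamma(160.2+109, 13.4+9) = Gamma(269.2, 22.4).
Posterior mean = α/β = 269.2/22.4 = 12.0179.

12.0179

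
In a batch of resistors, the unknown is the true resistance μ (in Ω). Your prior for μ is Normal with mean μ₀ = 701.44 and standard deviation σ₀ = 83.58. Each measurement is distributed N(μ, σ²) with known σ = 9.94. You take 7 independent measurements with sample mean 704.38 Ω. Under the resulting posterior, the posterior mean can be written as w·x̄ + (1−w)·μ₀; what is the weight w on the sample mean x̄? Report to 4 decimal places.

For Normal data with known variance σ², a Normal(μ₀, σ₀²) prior on μ is conjugate. Posterior precision = 1/σ₀² + n/σ²; posterior mean is the precision-weighted average of μ₀ and x̄.
σ₀² = 83.58² = 6985.6164, σ² = 9.94² = 98.8036. Prior precision 1/σ₀² = 1/6985.6164; data precision n/σ² = 7/98.8036.
w = (n/σ²)/(1/σ₀² + n/σ²) = n·σ₀²/(σ² + n·σ₀²) = 7·6985.6164/(98.8036 + 7·6985.6164) = 48899.3148/48998.1184 = 0.9980.

0.9980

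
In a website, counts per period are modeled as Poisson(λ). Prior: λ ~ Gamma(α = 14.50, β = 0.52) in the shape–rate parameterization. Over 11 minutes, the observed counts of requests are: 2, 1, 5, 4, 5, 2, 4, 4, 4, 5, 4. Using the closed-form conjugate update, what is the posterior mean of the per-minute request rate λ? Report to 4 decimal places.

4.7309

With a Gamma(shape α, rate β) prior, the Poisson likelihood is conjugate: the posterior is Gamma(α + ΣXᵢ, β + n).
Sum of counts S = 40 over n = 11 minutes.
Posterior: Gamma(α+S, β+n) = Gamma(14.50+40, 0.52+11) = Gamma(54.50, 11.52).
Posterior mean = α/β = 54.50/11.52 = 4.7309.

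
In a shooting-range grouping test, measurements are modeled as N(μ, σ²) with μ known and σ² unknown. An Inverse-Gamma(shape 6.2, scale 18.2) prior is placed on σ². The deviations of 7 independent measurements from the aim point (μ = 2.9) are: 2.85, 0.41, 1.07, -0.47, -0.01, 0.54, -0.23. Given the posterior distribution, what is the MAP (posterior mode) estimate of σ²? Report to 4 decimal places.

2.1683

With known mean μ and an Inverse-Gamma(α, β) prior on σ², the Normal likelihood is conjugate: posterior is Inv-Gamma(α + n/2, β + Σ(xᵢ−μ)²/2).
Σ(xᵢ−μ)² = (2.85)² + (0.41)² + (1.07)² + (-0.47)² + (-0.01)² + (0.54)² + (-0.23)² = 10.0010.
Posterior: Inv-Gamma(6.2 + 7/2, 18.2 + 10.0010/2) = Inv-Gamma(9.70, 23.20050).
Mode = β/(α+1) = 23.20050/10.70 = 2.1683.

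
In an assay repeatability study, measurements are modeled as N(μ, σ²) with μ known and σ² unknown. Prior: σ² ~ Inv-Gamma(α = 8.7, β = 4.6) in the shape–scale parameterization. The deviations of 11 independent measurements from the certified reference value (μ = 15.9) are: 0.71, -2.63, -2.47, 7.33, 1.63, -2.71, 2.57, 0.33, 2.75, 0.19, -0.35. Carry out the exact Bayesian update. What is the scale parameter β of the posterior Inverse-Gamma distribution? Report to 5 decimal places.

50.44335

With known mean μ and an Inverse-Gamma(α, β) prior on σ², the Normal likelihood is conjugate: posterior is Inv-Gamma(α + n/2, β + Σ(xᵢ−μ)²/2).
Σ(xᵢ−μ)² = (0.71)² + (-2.63)² + (-2.47)² + (7.33)² + (1.63)² + (-2.71)² + (2.57)² + (0.33)² + (2.75)² + (0.19)² + (-0.35)² = 91.6867.
Posterior: Inv-Gamma(8.7 + 11/2, 4.6 + 91.6867/2) = Inv-Gamma(14.20, 50.44335).
Posterior β = 50.44335.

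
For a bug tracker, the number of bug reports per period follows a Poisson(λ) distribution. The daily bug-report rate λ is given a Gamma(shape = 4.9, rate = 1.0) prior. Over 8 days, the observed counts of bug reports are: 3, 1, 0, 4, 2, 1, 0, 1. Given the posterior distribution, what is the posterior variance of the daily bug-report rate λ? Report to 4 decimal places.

With a Gamma(shape α, rate β) prior, the Poisson likelihood is conjugate: the posterior is Gamma(α + ΣXᵢ, β + n).
Sum of counts S = 12 over n = 8 days.
Posterior: Gamma(α+S, β+n) = Gamma(4.9+12, 1.0+8) = Gamma(16.9, 9.0).
Var = α/β² = 16.9/9.0² = 0.2086.

0.2086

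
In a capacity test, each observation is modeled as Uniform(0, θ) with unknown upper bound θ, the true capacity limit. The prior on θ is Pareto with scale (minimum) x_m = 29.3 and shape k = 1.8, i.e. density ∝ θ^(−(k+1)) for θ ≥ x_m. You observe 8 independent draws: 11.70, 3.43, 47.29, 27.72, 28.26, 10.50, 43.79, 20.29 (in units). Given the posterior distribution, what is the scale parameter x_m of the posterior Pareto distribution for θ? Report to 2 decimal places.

47.29

A Pareto(scale x_m, shape k) prior on the upper bound θ of Uniform(0, θ) is conjugate: posterior is Pareto(max(x_m, max xᵢ), k + n).
Sample maximum = 47.29; prior scale x_m = 29.3 → posterior scale = max = 47.29.
Posterior shape = 1.8 + 8 = 9.8.
Posterior scale x_m = 47.29.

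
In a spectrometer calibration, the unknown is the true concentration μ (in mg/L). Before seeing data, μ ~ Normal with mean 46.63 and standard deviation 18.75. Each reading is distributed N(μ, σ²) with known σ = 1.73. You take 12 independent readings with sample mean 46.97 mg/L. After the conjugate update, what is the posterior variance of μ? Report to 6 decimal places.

0.249232

For Normal data with known variance σ², a Normal(μ₀, σ₀²) prior on μ is conjugate. Posterior precision = 1/σ₀² + n/σ²; posterior mean is the precision-weighted average of μ₀ and x̄.
σ₀² = 18.75² = 351.5625, σ² = 1.73² = 2.9929; σ² + n·σ₀² = 2.9929 + 12·351.5625 = 4221.7429.
Posterior precision = 1/σ₀² + n/σ² = 1/351.5625 + 12/2.9929 = (σ² + n·σ₀²)/(σ₀²σ²) = 4221.7429/(351.5625·2.9929); posterior variance σₙ² = σ₀²σ²/(σ² + n·σ₀²) = 351.5625·2.9929/4221.7429 = 0.249232.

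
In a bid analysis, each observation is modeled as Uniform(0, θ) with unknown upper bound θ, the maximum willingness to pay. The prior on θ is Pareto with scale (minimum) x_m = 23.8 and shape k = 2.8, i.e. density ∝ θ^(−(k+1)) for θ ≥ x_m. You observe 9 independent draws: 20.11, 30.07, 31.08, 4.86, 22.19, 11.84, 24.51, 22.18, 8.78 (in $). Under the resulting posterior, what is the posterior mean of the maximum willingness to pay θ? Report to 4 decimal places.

A Pareto(scale x_m, shape k) prior on the upper bound θ of Uniform(0, θ) is conjugate: posterior is Pareto(max(x_m, max xᵢ), k + n).
Sample maximum = 31.08; prior scale x_m = 23.8 → posterior scale = max = 31.08.
Posterior shape = 2.8 + 9 = 11.8.
E[θ|data] = k·x_m/(k−1) = 11.8·31.08/10.8 = 33.9578.

33.9578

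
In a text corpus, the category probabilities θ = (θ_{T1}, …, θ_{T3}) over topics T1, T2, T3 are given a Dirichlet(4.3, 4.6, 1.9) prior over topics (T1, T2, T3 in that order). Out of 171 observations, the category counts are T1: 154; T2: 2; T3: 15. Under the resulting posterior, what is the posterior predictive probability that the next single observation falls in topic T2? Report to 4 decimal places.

0.0363

The Dirichlet prior is conjugate to the Multinomial likelihood: each posterior αⱼ = prior αⱼ + observed count nⱼ.
Posterior concentration: (158.3, 6.6, 16.9), total = 181.8.
P(next = T2 | data) = α_{T2}/Σα = 0.0363.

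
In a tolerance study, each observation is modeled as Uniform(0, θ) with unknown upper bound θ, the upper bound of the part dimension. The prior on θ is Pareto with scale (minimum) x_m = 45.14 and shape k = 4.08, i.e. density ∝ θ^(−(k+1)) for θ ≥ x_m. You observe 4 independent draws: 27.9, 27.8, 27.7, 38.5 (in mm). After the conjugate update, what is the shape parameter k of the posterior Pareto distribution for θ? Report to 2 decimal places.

8.08

A Pareto(scale x_m, shape k) prior on the upper bound θ of Uniform(0, θ) is conjugate: posterior is Pareto(max(x_m, max xᵢ), k + n).
Sample maximum = 38.5; prior scale x_m = 45.14 → posterior scale = max = 45.14.
Posterior shape = 4.08 + 4 = 8.08.
Posterior shape k = 8.08.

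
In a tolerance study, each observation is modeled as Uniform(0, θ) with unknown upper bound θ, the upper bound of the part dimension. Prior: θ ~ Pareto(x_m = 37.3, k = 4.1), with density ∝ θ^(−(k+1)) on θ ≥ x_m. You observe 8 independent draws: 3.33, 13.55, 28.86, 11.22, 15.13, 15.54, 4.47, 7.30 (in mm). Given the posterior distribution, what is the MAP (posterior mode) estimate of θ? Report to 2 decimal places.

A Pareto(scale x_m, shape k) prior on the upper bound θ of Uniform(0, θ) is conjugate: posterior is Pareto(max(x_m, max xᵢ), k + n).
Sample maximum = 28.86; prior scale x_m = 37.3 → posterior scale = max = 37.30.
Posterior shape = 4.1 + 8 = 12.1.
The Pareto density is decreasing on [x_m, ∞), so the mode is x_m = 37.30.

37.30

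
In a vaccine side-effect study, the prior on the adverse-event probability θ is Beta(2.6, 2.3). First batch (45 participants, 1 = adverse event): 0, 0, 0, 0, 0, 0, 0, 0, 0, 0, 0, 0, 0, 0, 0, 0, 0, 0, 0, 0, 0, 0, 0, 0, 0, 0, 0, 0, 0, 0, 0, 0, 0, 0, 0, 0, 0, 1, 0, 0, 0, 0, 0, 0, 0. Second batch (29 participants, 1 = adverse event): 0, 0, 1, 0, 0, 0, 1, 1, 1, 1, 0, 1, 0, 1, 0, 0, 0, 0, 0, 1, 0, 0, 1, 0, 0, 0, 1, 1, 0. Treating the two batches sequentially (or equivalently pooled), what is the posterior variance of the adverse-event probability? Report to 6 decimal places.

The Beta prior is conjugate to a Binomial/Bernoulli likelihood; the update adds successes to α and failures to β.
After batch 1: Beta(2.6+1, 2.3+44) = Beta(3.6, 46.3).
After batch 2: Beta(3.6+11, 46.3+18) = Beta(14.6, 64.3).
Var = αβ/((α+β)²(α+β+1)) = 14.6·64.3/(78.9²·79.9) = 0.001887.

0.001887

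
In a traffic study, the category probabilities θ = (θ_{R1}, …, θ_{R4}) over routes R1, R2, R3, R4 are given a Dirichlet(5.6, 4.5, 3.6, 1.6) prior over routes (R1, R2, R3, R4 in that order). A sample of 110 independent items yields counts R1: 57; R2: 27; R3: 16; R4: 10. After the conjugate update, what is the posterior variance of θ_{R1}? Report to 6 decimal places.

The Dirichlet prior is conjugate to the Multinomial likelihood: each posterior αⱼ = prior αⱼ + observed count nⱼ.
Posterior concentration: (62.6, 31.5, 19.6, 11.6), total = 125.3.
Var[θ_j] = α_j(Σα−α_j)/((Σα)²(Σα+1)) = 62.6·62.7/(125.3²·126.3) = 0.001979.

0.001979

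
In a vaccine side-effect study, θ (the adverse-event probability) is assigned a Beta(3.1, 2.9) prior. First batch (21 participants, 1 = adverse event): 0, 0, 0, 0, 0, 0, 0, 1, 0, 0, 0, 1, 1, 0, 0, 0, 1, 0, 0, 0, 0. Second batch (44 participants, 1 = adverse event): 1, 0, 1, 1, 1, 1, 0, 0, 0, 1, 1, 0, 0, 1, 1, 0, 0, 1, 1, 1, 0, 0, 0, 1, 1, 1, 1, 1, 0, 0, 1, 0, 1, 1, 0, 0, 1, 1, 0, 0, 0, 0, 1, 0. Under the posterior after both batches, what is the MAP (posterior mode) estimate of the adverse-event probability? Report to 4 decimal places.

0.4217

The Beta prior is conjugate to a Binomial/Bernoulli likelihood; the update adds successes to α and failures to β.
After batch 1: Beta(3.1+4, 2.9+17) = Beta(7.1, 19.9).
After batch 2: Beta(7.1+23, 19.9+21) = Beta(30.1, 40.9).
Mode of Beta(a,b) for a,b>1 is (a−1)/(a+b−2) = 29.1/69.0 = 0.4217.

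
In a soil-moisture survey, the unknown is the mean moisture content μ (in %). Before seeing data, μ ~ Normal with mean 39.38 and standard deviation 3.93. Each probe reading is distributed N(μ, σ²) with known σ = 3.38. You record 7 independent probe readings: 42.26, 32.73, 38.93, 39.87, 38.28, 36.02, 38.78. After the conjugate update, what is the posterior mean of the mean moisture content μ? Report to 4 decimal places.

For Normal data with known variance σ², a Normal(μ₀, σ₀²) prior on μ is conjugate. Posterior precision = 1/σ₀² + n/σ²; posterior mean is the precision-weighted average of μ₀ and x̄.
Σxᵢ = 42.26 + 32.73 + 38.93 + 39.87 + 38.28 + 36.02 + 38.78 = 266.87, so n·x̄ = 266.87.
σ₀² = 3.93² = 15.4449, σ² = 3.38² = 11.4244; σ² + n·σ₀² = 11.4244 + 7·15.4449 = 119.5387.
Posterior mean = (μ₀/σ₀² + n·x̄/σ²)/(1/σ₀² + n/σ²) = (σ²·μ₀ + σ₀²·n·x̄)/(σ² + n·σ₀²) = (11.4244·39.38 + 15.4449·266.87)/119.5387 = 4571.673335/119.5387 = 38.2443.

38.2443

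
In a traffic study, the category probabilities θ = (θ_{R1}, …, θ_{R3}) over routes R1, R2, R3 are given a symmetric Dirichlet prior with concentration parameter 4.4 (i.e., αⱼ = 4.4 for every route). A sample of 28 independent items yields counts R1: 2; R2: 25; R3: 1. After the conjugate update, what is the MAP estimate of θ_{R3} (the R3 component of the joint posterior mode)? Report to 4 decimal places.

The Dirichlet prior is conjugate to the Multinomial likelihood: each posterior αⱼ = prior αⱼ + observed count nⱼ.
Posterior concentration: (6.4, 29.4, 5.4), total = 41.2.
Joint mode component: (α_{R3}−1)/(Σα−K) = 4.4/38.2 = 0.1152.

0.1152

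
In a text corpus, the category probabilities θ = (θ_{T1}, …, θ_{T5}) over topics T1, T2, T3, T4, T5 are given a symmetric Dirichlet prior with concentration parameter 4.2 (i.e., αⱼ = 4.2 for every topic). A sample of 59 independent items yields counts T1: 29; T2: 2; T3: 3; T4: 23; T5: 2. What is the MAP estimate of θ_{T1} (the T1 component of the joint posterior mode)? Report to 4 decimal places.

0.4293

The Dirichlet prior is conjugate to the Multinomial likelihood: each posterior αⱼ = prior αⱼ + observed count nⱼ.
Posterior concentration: (33.2, 6.2, 7.2, 27.2, 6.2), total = 80.0.
Joint mode component: (α_{T1}−1)/(Σα−K) = 32.2/75.0 = 0.4293.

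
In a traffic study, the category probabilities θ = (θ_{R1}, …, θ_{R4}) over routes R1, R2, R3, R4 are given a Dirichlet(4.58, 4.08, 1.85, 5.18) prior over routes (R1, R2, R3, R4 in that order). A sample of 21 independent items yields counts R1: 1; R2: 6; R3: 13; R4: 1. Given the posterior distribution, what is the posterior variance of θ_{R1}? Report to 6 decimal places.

0.003421

The Dirichlet prior is conjugate to the Multinomial likelihood: each posterior αⱼ = prior αⱼ + observed count nⱼ.
Posterior concentration: (5.58, 10.08, 14.85, 6.18), total = 36.69.
Var[θ_j] = α_j(Σα−α_j)/((Σα)²(Σα+1)) = 5.58·31.11/(36.69²·37.69) = 0.003421.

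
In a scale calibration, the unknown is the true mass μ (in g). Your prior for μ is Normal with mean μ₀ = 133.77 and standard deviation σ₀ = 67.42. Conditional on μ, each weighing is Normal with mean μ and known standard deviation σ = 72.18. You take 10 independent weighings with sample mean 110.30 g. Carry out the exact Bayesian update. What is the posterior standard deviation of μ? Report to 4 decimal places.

21.6199

For Normal data with known variance σ², a Normal(μ₀, σ₀²) prior on μ is conjugate. Posterior precision = 1/σ₀² + n/σ²; posterior mean is the precision-weighted average of μ₀ and x̄.
σ₀² = 67.42² = 4545.4564, σ² = 72.18² = 5209.9524; σ² + n·σ₀² = 5209.9524 + 10·4545.4564 = 50664.5164.
Posterior precision = 1/σ₀² + n/σ² = 1/4545.4564 + 10/5209.9524 = (σ² + n·σ₀²)/(σ₀²σ²) = 50664.5164/(4545.4564·5209.9524); posterior variance σₙ² = σ₀²σ²/(σ² + n·σ₀²) = 4545.4564·5209.9524/50664.5164 = 467.420064.
Posterior SD = √σₙ² = √(4545.4564·5209.9524/50664.5164) = 21.6199.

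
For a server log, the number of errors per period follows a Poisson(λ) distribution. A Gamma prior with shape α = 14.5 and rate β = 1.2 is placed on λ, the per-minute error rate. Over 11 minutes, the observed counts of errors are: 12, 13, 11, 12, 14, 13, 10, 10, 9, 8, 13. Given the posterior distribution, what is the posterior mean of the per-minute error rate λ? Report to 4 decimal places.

11.4344

With a Gamma(shape α, rate β) prior, the Poisson likelihood is conjugate: the posterior is Gamma(α + ΣXᵢ, β + n).
Sum of counts S = 125 over n = 11 minutes.
Posterior: Gamma(α+S, β+n) = Gamma(14.5+125, 1.2+11) = Gamma(139.5, 12.2).
Posterior mean = α/β = 139.5/12.2 = 11.4344.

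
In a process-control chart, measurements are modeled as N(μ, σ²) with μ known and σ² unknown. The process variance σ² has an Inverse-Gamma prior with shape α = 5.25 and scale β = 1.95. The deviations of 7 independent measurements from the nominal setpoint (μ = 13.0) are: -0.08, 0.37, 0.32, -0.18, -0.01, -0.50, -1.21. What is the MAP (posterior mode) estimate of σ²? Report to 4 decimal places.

0.3022

With known mean μ and an Inverse-Gamma(α, β) prior on σ², the Normal likelihood is conjugate: posterior is Inv-Gamma(α + n/2, β + Σ(xᵢ−μ)²/2).
Σ(xᵢ−μ)² = (-0.08)² + (0.37)² + (0.32)² + (-0.18)² + (-0.01)² + (-0.50)² + (-1.21)² = 1.9923.
Posterior: Inv-Gamma(5.25 + 7/2, 1.95 + 1.9923/2) = Inv-Gamma(8.75, 2.94615).
Mode = β/(α+1) = 2.94615/9.75 = 0.3022.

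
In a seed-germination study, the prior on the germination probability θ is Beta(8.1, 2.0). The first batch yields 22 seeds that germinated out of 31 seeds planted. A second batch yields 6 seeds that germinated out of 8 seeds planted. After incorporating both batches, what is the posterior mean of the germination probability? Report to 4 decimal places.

The Beta prior is conjugate to a Binomial/Bernoulli likelihood; the update adds successes to α and failures to β.
After batch 1: Beta(8.1+22, 2.0+9) = Beta(30.1, 11.0).
After batch 2: Beta(30.1+6, 11.0+2) = Beta(36.1, 13.0).
Posterior mean = α/(α+β) = 36.1/49.1 = 0.7352.

0.7352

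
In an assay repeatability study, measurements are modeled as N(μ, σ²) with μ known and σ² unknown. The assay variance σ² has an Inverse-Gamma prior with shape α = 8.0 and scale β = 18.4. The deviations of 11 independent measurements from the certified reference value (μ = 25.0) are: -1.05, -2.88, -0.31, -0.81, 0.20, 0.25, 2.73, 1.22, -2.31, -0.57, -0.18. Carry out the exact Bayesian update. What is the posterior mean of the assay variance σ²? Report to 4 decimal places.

2.4675

With known mean μ and an Inverse-Gamma(α, β) prior on σ², the Normal likelihood is conjugate: posterior is Inv-Gamma(α + n/2, β + Σ(xᵢ−μ)²/2).
Σ(xᵢ−μ)² = (-1.05)² + (-2.88)² + (-0.31)² + (-0.81)² + (0.20)² + (0.25)² + (2.73)² + (1.22)² + (-2.31)² + (-0.57)² + (-0.18)² = 24.8863.
Posterior: Inv-Gamma(8.0 + 11/2, 18.4 + 24.8863/2) = Inv-Gamma(13.50, 30.84315).
E[σ²|data] = β/(α−1) = 30.84315/12.50 = 2.4675.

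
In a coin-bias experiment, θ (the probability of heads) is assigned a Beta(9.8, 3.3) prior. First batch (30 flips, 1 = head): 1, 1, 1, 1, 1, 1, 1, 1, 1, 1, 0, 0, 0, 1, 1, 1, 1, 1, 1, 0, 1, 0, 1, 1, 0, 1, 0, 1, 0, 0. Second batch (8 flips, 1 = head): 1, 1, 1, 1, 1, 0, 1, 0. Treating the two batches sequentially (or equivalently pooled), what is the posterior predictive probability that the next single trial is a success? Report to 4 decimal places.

0.7202

The Beta prior is conjugate to a Binomial/Bernoulli likelihood; the update adds successes to α and failures to β.
After batch 1: Beta(9.8+21, 3.3+9) = Beta(30.8, 12.3).
After batch 2: Beta(30.8+6, 12.3+2) = Beta(36.8, 14.3).
For a single future Bernoulli trial, P(success | data) = α/(α+β) = 0.7202.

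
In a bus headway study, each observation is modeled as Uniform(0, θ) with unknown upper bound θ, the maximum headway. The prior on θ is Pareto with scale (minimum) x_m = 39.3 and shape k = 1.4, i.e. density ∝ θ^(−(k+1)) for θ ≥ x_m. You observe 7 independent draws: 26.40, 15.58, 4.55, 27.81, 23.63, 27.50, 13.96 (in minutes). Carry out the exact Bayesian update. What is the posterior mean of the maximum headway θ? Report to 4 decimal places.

44.6108

A Pareto(scale x_m, shape k) prior on the upper bound θ of Uniform(0, θ) is conjugate: posterior is Pareto(max(x_m, max xᵢ), k + n).
Sample maximum = 27.81; prior scale x_m = 39.3 → posterior scale = max = 39.30.
Posterior shape = 1.4 + 7 = 8.4.
E[θ|data] = k·x_m/(k−1) = 8.4·39.30/7.4 = 44.6108.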